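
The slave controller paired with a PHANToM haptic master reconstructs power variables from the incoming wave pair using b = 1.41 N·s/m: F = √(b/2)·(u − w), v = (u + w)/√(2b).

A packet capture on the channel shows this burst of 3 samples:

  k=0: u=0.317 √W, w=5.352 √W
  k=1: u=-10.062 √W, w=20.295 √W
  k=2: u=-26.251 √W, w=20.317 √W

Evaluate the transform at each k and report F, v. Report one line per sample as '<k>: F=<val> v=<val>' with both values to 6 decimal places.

0: F=-4.227601 v=3.375840
1: F=-25.489036 v=6.093663
2: F=-39.100485 v=-3.533646

k=0: u−w=-5.035000, u+w=5.669000; √(b/2)=0.839643, √(2b)=1.679286; F=0.839643×(-5.035)=-4.227601, v=5.669000/1.679286=3.375840
k=1: u−w=-30.357000, u+w=10.233000; √(b/2)=0.839643, √(2b)=1.679286; F=0.839643×(-30.357)=-25.489036, v=10.233000/1.679286=6.093663
k=2: u−w=-46.568000, u+w=-5.934000; √(b/2)=0.839643, √(2b)=1.679286; F=0.839643×(-46.568)=-39.100485, v=-5.934000/1.679286=-3.533646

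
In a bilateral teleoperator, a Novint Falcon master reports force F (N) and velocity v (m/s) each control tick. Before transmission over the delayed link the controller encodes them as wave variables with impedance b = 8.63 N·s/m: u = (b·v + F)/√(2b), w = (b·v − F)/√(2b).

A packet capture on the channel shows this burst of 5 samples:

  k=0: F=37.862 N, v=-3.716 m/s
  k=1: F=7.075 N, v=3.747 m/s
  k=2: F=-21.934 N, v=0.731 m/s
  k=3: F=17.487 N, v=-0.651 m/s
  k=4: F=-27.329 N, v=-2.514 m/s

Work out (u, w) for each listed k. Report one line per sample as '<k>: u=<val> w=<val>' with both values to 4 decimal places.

k=0: b·v=8.63×(-3.716)=-32.0691; √(2b)=4.1545; u=(-32.0691+37.862)/4.1545=1.3944, w=(-32.0691−37.862)/4.1545=-16.8325
k=1: b·v=8.63×3.747=32.3366; √(2b)=4.1545; u=(32.3366+7.075)/4.1545=9.4865, w=(32.3366−7.075)/4.1545=6.0805
k=2: b·v=8.63×0.731=6.3085; √(2b)=4.1545; u=(6.3085+(-21.934))/4.1545=-3.7611, w=(6.3085−(-21.934))/4.1545=6.7980
k=3: b·v=8.63×(-0.651)=-5.6181; √(2b)=4.1545; u=(-5.6181+17.487)/4.1545=2.8569, w=(-5.6181−17.487)/4.1545=-5.5614
k=4: b·v=8.63×(-2.514)=-21.6958; √(2b)=4.1545; u=(-21.6958+(-27.329))/4.1545=-11.8004, w=(-21.6958−(-27.329))/4.1545=1.3559

0: u=1.3944 w=-16.8325
1: u=9.4865 w=6.0805
2: u=-3.7611 w=6.7980
3: u=2.8569 w=-5.5614
4: u=-11.8004 w=1.3559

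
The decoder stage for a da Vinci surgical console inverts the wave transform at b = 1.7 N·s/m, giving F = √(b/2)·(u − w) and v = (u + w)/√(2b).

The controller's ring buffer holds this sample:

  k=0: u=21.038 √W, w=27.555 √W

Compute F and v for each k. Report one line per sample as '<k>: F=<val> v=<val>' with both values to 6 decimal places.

0: F=-6.008377 v=26.353254

k=0: u−w=-6.517000, u+w=48.593000; √(b/2)=0.921954, √(2b)=1.843909; F=0.921954×(-6.517)=-6.008377, v=48.593000/1.843909=26.353254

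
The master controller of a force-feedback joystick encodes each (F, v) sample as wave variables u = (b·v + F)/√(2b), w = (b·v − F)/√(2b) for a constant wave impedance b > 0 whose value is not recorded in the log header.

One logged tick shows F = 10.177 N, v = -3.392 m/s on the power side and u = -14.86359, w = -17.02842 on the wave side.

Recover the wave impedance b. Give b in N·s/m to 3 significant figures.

b = 44.2 N·s/m

u + w = -31.8920;  u + w = √(2b)·v, so √(2b) = -31.8920/(-3.392) = 9.4021.
b = (√(2b))²/2 = 88.4000/2 = 44.2000.
(Check via u − w = 2F/√(2b): u − w = 2.1648, 2F/√(2b) = 2.1648.)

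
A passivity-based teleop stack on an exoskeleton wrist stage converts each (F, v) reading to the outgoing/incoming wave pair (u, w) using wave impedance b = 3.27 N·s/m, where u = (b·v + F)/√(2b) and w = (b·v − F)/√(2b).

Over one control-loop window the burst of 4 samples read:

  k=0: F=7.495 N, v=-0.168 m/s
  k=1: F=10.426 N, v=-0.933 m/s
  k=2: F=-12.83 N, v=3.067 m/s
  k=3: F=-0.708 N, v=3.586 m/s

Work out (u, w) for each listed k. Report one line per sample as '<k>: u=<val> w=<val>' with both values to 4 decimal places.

0: u=2.7160 w=-3.1456
1: u=2.8839 w=-5.2699
2: u=-1.0952 w=8.9386
3: u=4.3085 w=4.8622

k=0: b·v=3.27×(-0.168)=-0.5494; √(2b)=2.5573; u=(-0.5494+7.495)/2.5573=2.7160, w=(-0.5494−7.495)/2.5573=-3.1456
k=1: b·v=3.27×(-0.933)=-3.0509; √(2b)=2.5573; u=(-3.0509+10.426)/2.5573=2.8839, w=(-3.0509−10.426)/2.5573=-5.2699
k=2: b·v=3.27×3.067=10.0291; √(2b)=2.5573; u=(10.0291+(-12.83))/2.5573=-1.0952, w=(10.0291−(-12.83))/2.5573=8.9386
k=3: b·v=3.27×3.586=11.7262; √(2b)=2.5573; u=(11.7262+(-0.708))/2.5573=4.3085, w=(11.7262−(-0.708))/2.5573=4.8622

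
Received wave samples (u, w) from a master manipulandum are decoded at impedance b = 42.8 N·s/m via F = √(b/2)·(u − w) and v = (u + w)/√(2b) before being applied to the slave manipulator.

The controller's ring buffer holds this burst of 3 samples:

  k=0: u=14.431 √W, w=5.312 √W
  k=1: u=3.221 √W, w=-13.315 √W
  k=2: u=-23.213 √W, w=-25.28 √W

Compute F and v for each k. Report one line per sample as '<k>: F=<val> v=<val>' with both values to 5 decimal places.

0: F=42.18462 v=2.13391
1: F=76.49576 v=-1.09100
2: F=9.56197 v=-5.24134

k=0: u−w=9.11900, u+w=19.74300; √(b/2)=4.62601, √(2b)=9.25203; F=4.62601×9.119=42.18462, v=19.74300/9.25203=2.13391
k=1: u−w=16.53600, u+w=-10.09400; √(b/2)=4.62601, √(2b)=9.25203; F=4.62601×16.536=76.49576, v=-10.09400/9.25203=-1.09100
k=2: u−w=2.06700, u+w=-48.49300; √(b/2)=4.62601, √(2b)=9.25203; F=4.62601×2.067=9.56197, v=-48.49300/9.25203=-5.24134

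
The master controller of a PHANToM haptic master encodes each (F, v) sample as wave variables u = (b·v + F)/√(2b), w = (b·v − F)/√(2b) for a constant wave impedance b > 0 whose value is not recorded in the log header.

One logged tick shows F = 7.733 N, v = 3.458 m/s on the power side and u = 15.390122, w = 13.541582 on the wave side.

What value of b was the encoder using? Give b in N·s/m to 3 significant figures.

b = 35 N·s/m

u + w = 28.931704;  u + w = √(2b)·v, so √(2b) = 28.931704/3.458 = 8.366600.
b = (√(2b))²/2 = 70.000001/2 = 35.000001.
(Check via u − w = 2F/√(2b): u − w = 1.848540, 2F/√(2b) = 1.848541.)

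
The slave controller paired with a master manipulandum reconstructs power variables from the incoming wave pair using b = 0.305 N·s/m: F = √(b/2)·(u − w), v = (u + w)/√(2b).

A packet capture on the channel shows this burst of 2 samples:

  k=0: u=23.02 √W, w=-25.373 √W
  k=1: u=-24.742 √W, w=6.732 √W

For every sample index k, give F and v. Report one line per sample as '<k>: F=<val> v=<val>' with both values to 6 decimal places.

0: F=18.898071 v=-3.012708
1: F=-12.290990 v=-23.059442

k=0: u−w=48.393000, u+w=-2.353000; √(b/2)=0.390512, √(2b)=0.781025; F=0.390512×48.393=18.898071, v=-2.353000/0.781025=-3.012708
k=1: u−w=-31.474000, u+w=-18.010000; √(b/2)=0.390512, √(2b)=0.781025; F=0.390512×(-31.474)=-12.290990, v=-18.010000/0.781025=-23.059442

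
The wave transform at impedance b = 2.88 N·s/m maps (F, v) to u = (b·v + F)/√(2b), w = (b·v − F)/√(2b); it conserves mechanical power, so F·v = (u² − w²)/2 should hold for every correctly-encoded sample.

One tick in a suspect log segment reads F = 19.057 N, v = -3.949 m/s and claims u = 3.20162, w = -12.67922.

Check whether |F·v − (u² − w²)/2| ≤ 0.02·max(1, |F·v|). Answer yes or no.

yes

F·v = 19.057×(-3.949) = -75.25609 W.
(u² − w²)/2 = (10.25037 − 160.76262)/2 = -75.25612 W.
|Δ| = 0.00003;  2% of max(1, |F·v|) = 1.50512.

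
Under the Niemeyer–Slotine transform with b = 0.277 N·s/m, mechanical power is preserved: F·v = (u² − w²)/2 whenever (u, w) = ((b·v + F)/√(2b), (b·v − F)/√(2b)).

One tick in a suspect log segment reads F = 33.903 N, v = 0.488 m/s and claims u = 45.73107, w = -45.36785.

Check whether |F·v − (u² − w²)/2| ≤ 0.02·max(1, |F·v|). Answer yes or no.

F·v = 33.903×0.488 = 16.54466 W.
(u² − w²)/2 = (2091.33076 − 2058.24181)/2 = 16.54447 W.
|Δ| = 0.00019;  2% of max(1, |F·v|) = 0.33089.

yes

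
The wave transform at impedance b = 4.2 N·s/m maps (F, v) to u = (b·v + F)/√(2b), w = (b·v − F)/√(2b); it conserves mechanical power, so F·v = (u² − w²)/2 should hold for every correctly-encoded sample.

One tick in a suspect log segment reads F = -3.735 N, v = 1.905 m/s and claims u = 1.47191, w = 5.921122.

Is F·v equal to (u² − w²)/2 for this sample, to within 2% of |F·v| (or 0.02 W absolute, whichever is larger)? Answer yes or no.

no

F·v = (-3.735)×1.905 = -7.115175 W.
(u² − w²)/2 = (2.166519 − 35.059686)/2 = -16.446583 W.
|Δ| = 9.331408;  2% of max(1, |F·v|) = 0.142303.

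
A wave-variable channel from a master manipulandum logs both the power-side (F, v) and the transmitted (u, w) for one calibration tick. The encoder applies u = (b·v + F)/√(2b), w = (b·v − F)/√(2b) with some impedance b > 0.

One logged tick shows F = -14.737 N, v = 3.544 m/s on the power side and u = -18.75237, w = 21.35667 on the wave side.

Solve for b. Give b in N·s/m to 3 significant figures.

u + w = 2.60430;  u + w = √(2b)·v, so √(2b) = 2.60430/3.544 = 0.73485.
b = (√(2b))²/2 = 0.54000/2 = 0.27000.
(Check via u − w = 2F/√(2b): u − w = -40.10904, 2F/√(2b) = -40.10900.)

b = 0.27 N·s/m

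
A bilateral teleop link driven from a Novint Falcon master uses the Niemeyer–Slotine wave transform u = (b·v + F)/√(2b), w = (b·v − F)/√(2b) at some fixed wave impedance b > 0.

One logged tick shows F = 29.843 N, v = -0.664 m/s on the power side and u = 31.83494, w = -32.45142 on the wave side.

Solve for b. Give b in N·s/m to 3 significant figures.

b = 0.431 N·s/m

u + w = -0.6165;  u + w = √(2b)·v, so √(2b) = -0.6165/(-0.664) = 0.9284.
b = (√(2b))²/2 = 0.8620/2 = 0.4310.
(Check via u − w = 2F/√(2b): u − w = 64.2864, 2F/√(2b) = 64.2868.)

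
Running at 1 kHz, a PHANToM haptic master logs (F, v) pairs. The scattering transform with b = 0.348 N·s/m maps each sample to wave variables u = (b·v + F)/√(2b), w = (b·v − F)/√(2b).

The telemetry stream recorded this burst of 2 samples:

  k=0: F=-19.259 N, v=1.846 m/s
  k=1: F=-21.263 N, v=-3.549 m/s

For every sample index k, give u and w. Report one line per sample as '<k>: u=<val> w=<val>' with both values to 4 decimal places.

0: u=-22.3149 w=23.8550
1: u=-26.9675 w=24.0067

k=0: b·v=0.348×1.846=0.6424; √(2b)=0.8343; u=(0.6424+(-19.259))/0.8343=-22.3149, w=(0.6424−(-19.259))/0.8343=23.8550
k=1: b·v=0.348×(-3.549)=-1.2351; √(2b)=0.8343; u=(-1.2351+(-21.263))/0.8343=-26.9675, w=(-1.2351−(-21.263))/0.8343=24.0067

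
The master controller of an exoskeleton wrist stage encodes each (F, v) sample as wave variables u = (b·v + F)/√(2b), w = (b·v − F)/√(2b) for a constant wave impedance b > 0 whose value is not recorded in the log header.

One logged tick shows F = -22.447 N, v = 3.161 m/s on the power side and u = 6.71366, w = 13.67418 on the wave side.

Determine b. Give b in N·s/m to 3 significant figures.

b = 20.8 N·s/m

u + w = 20.38784;  u + w = √(2b)·v, so √(2b) = 20.38784/3.161 = 6.44981.
b = (√(2b))²/2 = 41.60001/2 = 20.80001.
(Check via u − w = 2F/√(2b): u − w = -6.96052, 2F/√(2b) = -6.96052.)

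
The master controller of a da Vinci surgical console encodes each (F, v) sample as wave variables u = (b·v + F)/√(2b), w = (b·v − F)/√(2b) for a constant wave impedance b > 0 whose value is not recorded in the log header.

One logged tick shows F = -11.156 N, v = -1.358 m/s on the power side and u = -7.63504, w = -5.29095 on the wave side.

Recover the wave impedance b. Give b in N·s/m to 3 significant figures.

b = 45.3 N·s/m

u + w = -12.9260;  u + w = √(2b)·v, so √(2b) = -12.9260/(-1.358) = 9.5184.
b = (√(2b))²/2 = 90.6000/2 = 45.3000.
(Check via u − w = 2F/√(2b): u − w = -2.3441, 2F/√(2b) = -2.3441.)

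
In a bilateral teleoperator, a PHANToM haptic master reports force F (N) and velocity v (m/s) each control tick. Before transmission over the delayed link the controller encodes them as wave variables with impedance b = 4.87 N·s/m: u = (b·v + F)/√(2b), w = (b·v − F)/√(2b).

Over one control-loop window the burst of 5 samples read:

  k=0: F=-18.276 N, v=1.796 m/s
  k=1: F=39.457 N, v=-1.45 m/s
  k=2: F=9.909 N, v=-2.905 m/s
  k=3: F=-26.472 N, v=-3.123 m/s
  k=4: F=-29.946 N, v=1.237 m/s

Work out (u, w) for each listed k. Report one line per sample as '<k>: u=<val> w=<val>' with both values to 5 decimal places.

k=0: b·v=4.87×1.796=8.74652; √(2b)=3.12090; u=(8.74652+(-18.276))/3.12090=-3.05344, w=(8.74652−(-18.276))/3.12090=8.65857
k=1: b·v=4.87×(-1.45)=-7.06150; √(2b)=3.12090; u=(-7.06150+39.457)/3.12090=10.38019, w=(-7.06150−39.457)/3.12090=-14.90549
k=2: b·v=4.87×(-2.905)=-14.14735; √(2b)=3.12090; u=(-14.14735+9.909)/3.12090=-1.35805, w=(-14.14735−9.909)/3.12090=-7.70815
k=3: b·v=4.87×(-3.123)=-15.20901; √(2b)=3.12090; u=(-15.20901+(-26.472))/3.12090=-13.35546, w=(-15.20901−(-26.472))/3.12090=3.60889
k=4: b·v=4.87×1.237=6.02419; √(2b)=3.12090; u=(6.02419+(-29.946))/3.12090=-7.66504, w=(6.02419−(-29.946))/3.12090=11.52559

0: u=-3.05344 w=8.65857
1: u=10.38019 w=-14.90549
2: u=-1.35805 w=-7.70815
3: u=-13.35546 w=3.60889
4: u=-7.66504 w=11.52559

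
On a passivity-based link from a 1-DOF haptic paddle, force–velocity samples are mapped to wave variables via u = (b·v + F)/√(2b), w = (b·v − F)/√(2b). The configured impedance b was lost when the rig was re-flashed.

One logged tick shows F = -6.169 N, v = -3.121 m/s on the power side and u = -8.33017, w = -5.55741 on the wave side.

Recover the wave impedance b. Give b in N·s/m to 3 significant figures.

u + w = -13.8876;  u + w = √(2b)·v, so √(2b) = -13.8876/(-3.121) = 4.4497.
b = (√(2b))²/2 = 19.8000/2 = 9.9000.
(Check via u − w = 2F/√(2b): u − w = -2.7728, 2F/√(2b) = -2.7728.)

b = 9.9 N·s/m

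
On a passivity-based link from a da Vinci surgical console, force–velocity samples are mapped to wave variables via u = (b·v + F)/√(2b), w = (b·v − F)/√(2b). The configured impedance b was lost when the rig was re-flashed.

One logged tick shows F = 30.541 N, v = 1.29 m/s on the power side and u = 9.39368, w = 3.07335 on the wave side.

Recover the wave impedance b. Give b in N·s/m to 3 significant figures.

b = 46.7 N·s/m

u + w = 12.4670;  u + w = √(2b)·v, so √(2b) = 12.4670/1.29 = 9.6644.
b = (√(2b))²/2 = 93.3999/2 = 46.7000.
(Check via u − w = 2F/√(2b): u − w = 6.3203, 2F/√(2b) = 6.3203.)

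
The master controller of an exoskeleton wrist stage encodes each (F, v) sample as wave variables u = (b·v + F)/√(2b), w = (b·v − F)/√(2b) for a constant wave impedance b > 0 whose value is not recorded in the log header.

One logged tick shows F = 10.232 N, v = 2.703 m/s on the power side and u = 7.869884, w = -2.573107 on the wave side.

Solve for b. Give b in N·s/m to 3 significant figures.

b = 1.92 N·s/m

u + w = 5.296777;  u + w = √(2b)·v, so √(2b) = 5.296777/2.703 = 1.959592.
b = (√(2b))²/2 = 3.840001/2 = 1.920000.
(Check via u − w = 2F/√(2b): u − w = 10.442991, 2F/√(2b) = 10.442991.)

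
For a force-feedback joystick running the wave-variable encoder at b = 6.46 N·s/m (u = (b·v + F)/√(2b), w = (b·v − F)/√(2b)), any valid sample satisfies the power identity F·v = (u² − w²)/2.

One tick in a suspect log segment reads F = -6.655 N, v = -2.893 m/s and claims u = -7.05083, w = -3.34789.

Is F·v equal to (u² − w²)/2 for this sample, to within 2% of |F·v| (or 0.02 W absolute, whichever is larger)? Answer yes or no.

F·v = (-6.655)×(-2.893) = 19.25291 W.
(u² − w²)/2 = (49.71420 − 11.20837)/2 = 19.25292 W.
|Δ| = 0.00000;  2% of max(1, |F·v|) = 0.38506.

yes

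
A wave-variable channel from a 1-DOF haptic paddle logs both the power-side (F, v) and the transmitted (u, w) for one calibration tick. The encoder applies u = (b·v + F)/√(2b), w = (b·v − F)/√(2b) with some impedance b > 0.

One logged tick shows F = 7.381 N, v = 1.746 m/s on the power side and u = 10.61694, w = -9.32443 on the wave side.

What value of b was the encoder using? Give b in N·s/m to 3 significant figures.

b = 0.274 N·s/m

u + w = 1.2925;  u + w = √(2b)·v, so √(2b) = 1.2925/1.746 = 0.7403.
b = (√(2b))²/2 = 0.5480/2 = 0.2740.
(Check via u − w = 2F/√(2b): u − w = 19.9414, 2F/√(2b) = 19.9414.)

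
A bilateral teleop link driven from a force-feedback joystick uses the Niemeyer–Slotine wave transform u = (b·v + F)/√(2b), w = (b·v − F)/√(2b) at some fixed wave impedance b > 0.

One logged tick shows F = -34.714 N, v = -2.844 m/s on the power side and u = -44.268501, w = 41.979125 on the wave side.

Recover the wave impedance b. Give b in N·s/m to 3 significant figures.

b = 0.324 N·s/m

u + w = -2.289376;  u + w = √(2b)·v, so √(2b) = -2.289376/(-2.844) = 0.804985.
b = (√(2b))²/2 = 0.648000/2 = 0.324000.
(Check via u − w = 2F/√(2b): u − w = -86.247626, 2F/√(2b) = -86.247620.)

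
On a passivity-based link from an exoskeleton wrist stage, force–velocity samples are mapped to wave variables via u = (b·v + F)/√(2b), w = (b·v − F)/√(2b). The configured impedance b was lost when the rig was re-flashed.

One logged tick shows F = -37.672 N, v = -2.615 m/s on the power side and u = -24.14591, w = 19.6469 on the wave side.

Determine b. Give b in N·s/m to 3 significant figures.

b = 1.48 N·s/m

u + w = -4.4990;  u + w = √(2b)·v, so √(2b) = -4.4990/(-2.615) = 1.7205.
b = (√(2b))²/2 = 2.9600/2 = 1.4800.
(Check via u − w = 2F/√(2b): u − w = -43.7928, 2F/√(2b) = -43.7929.)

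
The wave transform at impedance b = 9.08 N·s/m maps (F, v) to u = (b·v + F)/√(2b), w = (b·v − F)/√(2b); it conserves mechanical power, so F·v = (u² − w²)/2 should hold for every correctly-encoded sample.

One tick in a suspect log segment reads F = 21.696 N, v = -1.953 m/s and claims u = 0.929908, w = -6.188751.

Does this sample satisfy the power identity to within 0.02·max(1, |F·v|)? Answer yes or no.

F·v = 21.696×(-1.953) = -42.372288 W.
(u² − w²)/2 = (0.864729 − 38.300639)/2 = -18.717955 W.
|Δ| = 23.654333;  2% of max(1, |F·v|) = 0.847446.

no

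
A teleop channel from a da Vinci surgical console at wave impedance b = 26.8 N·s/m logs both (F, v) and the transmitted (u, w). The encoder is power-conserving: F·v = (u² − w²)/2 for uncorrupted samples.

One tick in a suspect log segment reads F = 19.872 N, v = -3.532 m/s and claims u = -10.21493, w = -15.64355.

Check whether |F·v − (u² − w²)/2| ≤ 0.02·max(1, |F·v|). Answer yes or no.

yes

F·v = 19.872×(-3.532) = -70.18790 W.
(u² − w²)/2 = (104.34479 − 244.72066)/2 = -70.18793 W.
|Δ| = 0.00003;  2% of max(1, |F·v|) = 1.40376.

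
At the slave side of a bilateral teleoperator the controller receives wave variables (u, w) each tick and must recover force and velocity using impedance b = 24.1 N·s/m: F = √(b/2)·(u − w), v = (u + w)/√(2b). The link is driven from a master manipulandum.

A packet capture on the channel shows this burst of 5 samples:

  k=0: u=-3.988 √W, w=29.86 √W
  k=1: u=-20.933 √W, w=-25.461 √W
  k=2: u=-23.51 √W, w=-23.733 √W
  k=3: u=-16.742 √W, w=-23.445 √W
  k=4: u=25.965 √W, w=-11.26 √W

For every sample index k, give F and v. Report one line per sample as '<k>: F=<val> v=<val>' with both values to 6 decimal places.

0: F=-117.496934 v=3.726546
1: F=15.718096 v=-6.682490
2: F=0.774102 v=-6.804778
3: F=23.268198 v=-5.788447
4: F=129.219552 v=2.118076

k=0: u−w=-33.848000, u+w=25.872000; √(b/2)=3.471311, √(2b)=6.942622; F=3.471311×(-33.848)=-117.496934, v=25.872000/6.942622=3.726546
k=1: u−w=4.528000, u+w=-46.394000; √(b/2)=3.471311, √(2b)=6.942622; F=3.471311×4.528=15.718096, v=-46.394000/6.942622=-6.682490
k=2: u−w=0.223000, u+w=-47.243000; √(b/2)=3.471311, √(2b)=6.942622; F=3.471311×0.223=0.774102, v=-47.243000/6.942622=-6.804778
k=3: u−w=6.703000, u+w=-40.187000; √(b/2)=3.471311, √(2b)=6.942622; F=3.471311×6.703=23.268198, v=-40.187000/6.942622=-5.788447
k=4: u−w=37.225000, u+w=14.705000; √(b/2)=3.471311, √(2b)=6.942622; F=3.471311×37.225=129.219552, v=14.705000/6.942622=2.118076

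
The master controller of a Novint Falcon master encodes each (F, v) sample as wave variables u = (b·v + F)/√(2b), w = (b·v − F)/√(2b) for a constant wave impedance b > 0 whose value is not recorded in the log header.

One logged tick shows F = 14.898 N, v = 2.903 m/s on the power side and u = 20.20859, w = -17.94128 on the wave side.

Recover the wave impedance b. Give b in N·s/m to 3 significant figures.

b = 0.305 N·s/m

u + w = 2.2673;  u + w = √(2b)·v, so √(2b) = 2.2673/2.903 = 0.7810.
b = (√(2b))²/2 = 0.6100/2 = 0.3050.
(Check via u − w = 2F/√(2b): u − w = 38.1499, 2F/√(2b) = 38.1500.)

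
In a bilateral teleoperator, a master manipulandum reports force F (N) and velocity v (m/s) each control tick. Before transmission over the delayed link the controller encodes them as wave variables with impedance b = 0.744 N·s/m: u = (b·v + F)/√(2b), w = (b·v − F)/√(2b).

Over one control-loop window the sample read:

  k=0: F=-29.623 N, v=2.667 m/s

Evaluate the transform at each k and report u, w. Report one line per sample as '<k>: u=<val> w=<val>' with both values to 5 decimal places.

0: u=-22.65776 w=25.91106

k=0: b·v=0.744×2.667=1.98425; √(2b)=1.21984; u=(1.98425+(-29.623))/1.21984=-22.65776, w=(1.98425−(-29.623))/1.21984=25.91106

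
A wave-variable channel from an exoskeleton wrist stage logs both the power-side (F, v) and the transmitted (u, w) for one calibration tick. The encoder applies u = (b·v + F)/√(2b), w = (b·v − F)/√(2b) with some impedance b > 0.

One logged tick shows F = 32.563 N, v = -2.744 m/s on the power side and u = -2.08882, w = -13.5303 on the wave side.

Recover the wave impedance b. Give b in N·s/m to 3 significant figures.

b = 16.2 N·s/m

u + w = -15.6191;  u + w = √(2b)·v, so √(2b) = -15.6191/(-2.744) = 5.6921.
b = (√(2b))²/2 = 32.4000/2 = 16.2000.
(Check via u − w = 2F/√(2b): u − w = 11.4415, 2F/√(2b) = 11.4415.)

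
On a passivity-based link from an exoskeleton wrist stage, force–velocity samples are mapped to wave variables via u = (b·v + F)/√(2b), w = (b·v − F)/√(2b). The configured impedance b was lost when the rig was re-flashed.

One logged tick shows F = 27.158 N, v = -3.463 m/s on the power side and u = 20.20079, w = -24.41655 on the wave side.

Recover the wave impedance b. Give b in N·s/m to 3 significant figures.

b = 0.741 N·s/m

u + w = -4.21576;  u + w = √(2b)·v, so √(2b) = -4.21576/(-3.463) = 1.21737.
b = (√(2b))²/2 = 1.48200/2 = 0.74100.
(Check via u − w = 2F/√(2b): u − w = 44.61734, 2F/√(2b) = 44.61741.)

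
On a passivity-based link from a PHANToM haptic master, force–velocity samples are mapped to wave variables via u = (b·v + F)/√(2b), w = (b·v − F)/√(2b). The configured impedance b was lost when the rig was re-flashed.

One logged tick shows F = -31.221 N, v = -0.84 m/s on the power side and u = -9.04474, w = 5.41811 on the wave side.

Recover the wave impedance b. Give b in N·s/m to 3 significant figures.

u + w = -3.6266;  u + w = √(2b)·v, so √(2b) = -3.6266/(-0.84) = 4.3174.
b = (√(2b))²/2 = 18.6401/2 = 9.3200.
(Check via u − w = 2F/√(2b): u − w = -14.4628, 2F/√(2b) = -14.4628.)

b = 9.32 N·s/m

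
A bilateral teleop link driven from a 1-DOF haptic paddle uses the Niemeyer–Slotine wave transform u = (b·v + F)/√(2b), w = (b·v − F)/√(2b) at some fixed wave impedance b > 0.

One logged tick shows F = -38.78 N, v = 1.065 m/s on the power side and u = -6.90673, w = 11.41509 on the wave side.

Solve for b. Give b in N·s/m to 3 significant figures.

b = 8.96 N·s/m

u + w = 4.50836;  u + w = √(2b)·v, so √(2b) = 4.50836/1.065 = 4.23320.
b = (√(2b))²/2 = 17.92000/2 = 8.96000.
(Check via u − w = 2F/√(2b): u − w = -18.32182, 2F/√(2b) = -18.32183.)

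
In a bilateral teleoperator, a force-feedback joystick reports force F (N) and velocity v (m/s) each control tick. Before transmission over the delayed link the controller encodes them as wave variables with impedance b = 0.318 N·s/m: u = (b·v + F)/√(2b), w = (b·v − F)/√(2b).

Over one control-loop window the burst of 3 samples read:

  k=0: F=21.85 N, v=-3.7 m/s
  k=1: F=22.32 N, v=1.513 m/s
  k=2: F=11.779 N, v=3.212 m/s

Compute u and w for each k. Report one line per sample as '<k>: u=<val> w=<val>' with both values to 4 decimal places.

0: u=25.9229 w=-28.8736
1: u=28.5909 w=-27.3843
2: u=16.0508 w=-13.4892

k=0: b·v=0.318×(-3.7)=-1.1766; √(2b)=0.7975; u=(-1.1766+21.85)/0.7975=25.9229, w=(-1.1766−21.85)/0.7975=-28.8736
k=1: b·v=0.318×1.513=0.4811; √(2b)=0.7975; u=(0.4811+22.32)/0.7975=28.5909, w=(0.4811−22.32)/0.7975=-27.3843
k=2: b·v=0.318×3.212=1.0214; √(2b)=0.7975; u=(1.0214+11.779)/0.7975=16.0508, w=(1.0214−11.779)/0.7975=-13.4892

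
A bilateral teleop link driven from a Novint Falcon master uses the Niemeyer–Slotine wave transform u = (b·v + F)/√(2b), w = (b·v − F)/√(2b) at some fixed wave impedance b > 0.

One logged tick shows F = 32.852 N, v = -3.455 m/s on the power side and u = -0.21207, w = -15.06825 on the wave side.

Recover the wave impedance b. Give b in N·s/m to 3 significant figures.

u + w = -15.28032;  u + w = √(2b)·v, so √(2b) = -15.28032/(-3.455) = 4.42267.
b = (√(2b))²/2 = 19.56000/2 = 9.78000.
(Check via u − w = 2F/√(2b): u − w = 14.85618, 2F/√(2b) = 14.85619.)

b = 9.78 N·s/m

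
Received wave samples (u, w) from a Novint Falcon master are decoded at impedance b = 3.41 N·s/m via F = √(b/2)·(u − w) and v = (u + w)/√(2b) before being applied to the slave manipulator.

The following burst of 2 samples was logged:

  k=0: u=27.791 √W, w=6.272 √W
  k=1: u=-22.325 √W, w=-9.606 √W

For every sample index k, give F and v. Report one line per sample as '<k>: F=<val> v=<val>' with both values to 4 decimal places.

k=0: u−w=21.5190, u+w=34.0630; √(b/2)=1.3058, √(2b)=2.6115; F=1.3058×21.519=28.0986, v=34.0630/2.6115=13.0434
k=1: u−w=-12.7190, u+w=-31.9310; √(b/2)=1.3058, √(2b)=2.6115; F=1.3058×(-12.719)=-16.6079, v=-31.9310/2.6115=-12.2270

0: F=28.0986 v=13.0434
1: F=-16.6079 v=-12.2270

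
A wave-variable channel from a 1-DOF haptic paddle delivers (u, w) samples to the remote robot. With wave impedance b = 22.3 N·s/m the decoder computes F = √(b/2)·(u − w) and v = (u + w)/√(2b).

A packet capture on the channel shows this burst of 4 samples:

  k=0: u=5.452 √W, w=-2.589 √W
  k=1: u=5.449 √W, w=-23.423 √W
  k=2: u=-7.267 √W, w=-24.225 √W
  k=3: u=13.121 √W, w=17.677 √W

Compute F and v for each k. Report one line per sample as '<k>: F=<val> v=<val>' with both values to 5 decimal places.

0: F=26.85020 v=0.42870
1: F=96.40827 v=-2.69139
2: F=56.62550 v=-4.71555
3: F=-15.21322 v=4.61164

k=0: u−w=8.04100, u+w=2.86300; √(b/2)=3.33916, √(2b)=6.67832; F=3.33916×8.041=26.85020, v=2.86300/6.67832=0.42870
k=1: u−w=28.87200, u+w=-17.97400; √(b/2)=3.33916, √(2b)=6.67832; F=3.33916×28.872=96.40827, v=-17.97400/6.67832=-2.69139
k=2: u−w=16.95800, u+w=-31.49200; √(b/2)=3.33916, √(2b)=6.67832; F=3.33916×16.958=56.62550, v=-31.49200/6.67832=-4.71555
k=3: u−w=-4.55600, u+w=30.79800; √(b/2)=3.33916, √(2b)=6.67832; F=3.33916×(-4.556)=-15.21322, v=30.79800/6.67832=4.61164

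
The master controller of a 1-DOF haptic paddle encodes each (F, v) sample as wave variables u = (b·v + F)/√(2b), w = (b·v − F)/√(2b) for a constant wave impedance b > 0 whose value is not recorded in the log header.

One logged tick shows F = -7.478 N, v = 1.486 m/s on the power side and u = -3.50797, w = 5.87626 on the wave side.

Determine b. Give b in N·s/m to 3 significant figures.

u + w = 2.36829;  u + w = √(2b)·v, so √(2b) = 2.36829/1.486 = 1.59373.
b = (√(2b))²/2 = 2.53999/2 = 1.27000.
(Check via u − w = 2F/√(2b): u − w = -9.38423, 2F/√(2b) = -9.38425.)

b = 1.27 N·s/m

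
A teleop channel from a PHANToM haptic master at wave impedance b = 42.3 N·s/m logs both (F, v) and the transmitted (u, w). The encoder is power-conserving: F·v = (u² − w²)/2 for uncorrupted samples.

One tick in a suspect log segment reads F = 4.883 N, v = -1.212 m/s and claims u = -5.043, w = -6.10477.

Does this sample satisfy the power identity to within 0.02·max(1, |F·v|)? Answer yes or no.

yes

F·v = 4.883×(-1.212) = -5.9182 W.
(u² − w²)/2 = (25.4318 − 37.2682)/2 = -5.9182 W.
|Δ| = 0.0000;  2% of max(1, |F·v|) = 0.1184.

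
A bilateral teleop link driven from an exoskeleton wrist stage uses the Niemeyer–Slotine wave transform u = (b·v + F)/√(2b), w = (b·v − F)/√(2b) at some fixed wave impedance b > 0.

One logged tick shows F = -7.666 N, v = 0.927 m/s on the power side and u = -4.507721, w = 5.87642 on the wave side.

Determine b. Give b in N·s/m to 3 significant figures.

u + w = 1.368699;  u + w = √(2b)·v, so √(2b) = 1.368699/0.927 = 1.476482.
b = (√(2b))²/2 = 2.180000/2 = 1.090000.
(Check via u − w = 2F/√(2b): u − w = -10.384141, 2F/√(2b) = -10.384141.)

b = 1.09 N·s/m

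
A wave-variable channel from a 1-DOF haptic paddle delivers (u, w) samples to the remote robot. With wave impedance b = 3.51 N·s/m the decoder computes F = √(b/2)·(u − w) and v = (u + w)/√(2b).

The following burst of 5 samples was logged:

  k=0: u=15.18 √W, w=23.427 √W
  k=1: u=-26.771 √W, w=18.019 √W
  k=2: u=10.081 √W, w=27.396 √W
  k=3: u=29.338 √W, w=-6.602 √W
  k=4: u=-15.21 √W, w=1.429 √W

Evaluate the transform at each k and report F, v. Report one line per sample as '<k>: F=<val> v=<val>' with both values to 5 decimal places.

0: F=-10.92533 v=14.57127
1: F=-59.33619 v=-3.30323
2: F=-22.93829 v=14.14478
3: F=47.61202 v=8.58115
4: F=-22.04275 v=-5.20130

k=0: u−w=-8.24700, u+w=38.60700; √(b/2)=1.32476, √(2b)=2.64953; F=1.32476×(-8.247)=-10.92533, v=38.60700/2.64953=14.57127
k=1: u−w=-44.79000, u+w=-8.75200; √(b/2)=1.32476, √(2b)=2.64953; F=1.32476×(-44.79)=-59.33619, v=-8.75200/2.64953=-3.30323
k=2: u−w=-17.31500, u+w=37.47700; √(b/2)=1.32476, √(2b)=2.64953; F=1.32476×(-17.315)=-22.93829, v=37.47700/2.64953=14.14478
k=3: u−w=35.94000, u+w=22.73600; √(b/2)=1.32476, √(2b)=2.64953; F=1.32476×35.94=47.61202, v=22.73600/2.64953=8.58115
k=4: u−w=-16.63900, u+w=-13.78100; √(b/2)=1.32476, √(2b)=2.64953; F=1.32476×(-16.639)=-22.04275, v=-13.78100/2.64953=-5.20130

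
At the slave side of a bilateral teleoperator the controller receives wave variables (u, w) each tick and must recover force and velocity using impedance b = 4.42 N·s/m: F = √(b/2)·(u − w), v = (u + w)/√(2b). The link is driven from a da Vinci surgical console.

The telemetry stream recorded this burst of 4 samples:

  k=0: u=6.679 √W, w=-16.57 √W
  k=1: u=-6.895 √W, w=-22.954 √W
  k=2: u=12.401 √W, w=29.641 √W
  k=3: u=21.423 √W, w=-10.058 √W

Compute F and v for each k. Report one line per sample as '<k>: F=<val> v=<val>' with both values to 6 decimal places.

0: F=34.562123 v=-3.326703
1: F=23.873420 v=-10.039305
2: F=-25.629103 v=14.140255
3: F=46.799871 v=3.822463

k=0: u−w=23.249000, u+w=-9.891000; √(b/2)=1.486607, √(2b)=2.973214; F=1.486607×23.249=34.562123, v=-9.891000/2.973214=-3.326703
k=1: u−w=16.059000, u+w=-29.849000; √(b/2)=1.486607, √(2b)=2.973214; F=1.486607×16.059=23.873420, v=-29.849000/2.973214=-10.039305
k=2: u−w=-17.240000, u+w=42.042000; √(b/2)=1.486607, √(2b)=2.973214; F=1.486607×(-17.24)=-25.629103, v=42.042000/2.973214=14.140255
k=3: u−w=31.481000, u+w=11.365000; √(b/2)=1.486607, √(2b)=2.973214; F=1.486607×31.481=46.799871, v=11.365000/2.973214=3.822463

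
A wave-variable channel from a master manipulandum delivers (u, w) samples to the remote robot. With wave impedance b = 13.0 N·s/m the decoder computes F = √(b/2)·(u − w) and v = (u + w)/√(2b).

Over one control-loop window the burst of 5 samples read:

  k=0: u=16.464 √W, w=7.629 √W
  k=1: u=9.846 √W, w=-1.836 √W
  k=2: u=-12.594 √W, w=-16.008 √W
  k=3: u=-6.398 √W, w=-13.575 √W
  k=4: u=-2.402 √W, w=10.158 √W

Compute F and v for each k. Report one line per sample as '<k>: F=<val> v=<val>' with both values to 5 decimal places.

k=0: u−w=8.83500, u+w=24.09300; √(b/2)=2.54951, √(2b)=5.09902; F=2.54951×8.835=22.52492, v=24.09300/5.09902=4.72503
k=1: u−w=11.68200, u+w=8.01000; √(b/2)=2.54951, √(2b)=5.09902; F=2.54951×11.682=29.78337, v=8.01000/5.09902=1.57089
k=2: u−w=3.41400, u+w=-28.60200; √(b/2)=2.54951, √(2b)=5.09902; F=2.54951×3.414=8.70403, v=-28.60200/5.09902=-5.60931
k=3: u−w=7.17700, u+w=-19.97300; √(b/2)=2.54951, √(2b)=5.09902; F=2.54951×7.177=18.29783, v=-19.97300/5.09902=-3.91703
k=4: u−w=-12.56000, u+w=7.75600; √(b/2)=2.54951, √(2b)=5.09902; F=2.54951×(-12.56)=-32.02184, v=7.75600/5.09902=1.52108

0: F=22.52492 v=4.72503
1: F=29.78337 v=1.57089
2: F=8.70403 v=-5.60931
3: F=18.29783 v=-3.91703
4: F=-32.02184 v=1.52108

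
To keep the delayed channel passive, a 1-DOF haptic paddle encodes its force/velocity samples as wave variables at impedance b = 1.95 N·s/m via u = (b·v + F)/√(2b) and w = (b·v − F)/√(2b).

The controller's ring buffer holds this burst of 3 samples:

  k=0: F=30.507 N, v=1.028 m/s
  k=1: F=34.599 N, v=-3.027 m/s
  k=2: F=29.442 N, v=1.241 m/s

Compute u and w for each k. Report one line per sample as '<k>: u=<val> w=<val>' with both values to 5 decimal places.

0: u=16.46289 w=-14.43275
1: u=14.53096 w=-20.50881
2: u=16.13393 w=-13.68315

k=0: b·v=1.95×1.028=2.00460; √(2b)=1.97484; u=(2.00460+30.507)/1.97484=16.46289, w=(2.00460−30.507)/1.97484=-14.43275
k=1: b·v=1.95×(-3.027)=-5.90265; √(2b)=1.97484; u=(-5.90265+34.599)/1.97484=14.53096, w=(-5.90265−34.599)/1.97484=-20.50881
k=2: b·v=1.95×1.241=2.41995; √(2b)=1.97484; u=(2.41995+29.442)/1.97484=16.13393, w=(2.41995−29.442)/1.97484=-13.68315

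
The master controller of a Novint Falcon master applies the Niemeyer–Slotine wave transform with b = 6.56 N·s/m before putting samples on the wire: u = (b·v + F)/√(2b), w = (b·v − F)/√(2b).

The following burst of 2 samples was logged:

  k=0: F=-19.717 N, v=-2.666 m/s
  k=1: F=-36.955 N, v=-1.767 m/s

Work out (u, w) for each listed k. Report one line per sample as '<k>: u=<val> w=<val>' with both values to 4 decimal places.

k=0: b·v=6.56×(-2.666)=-17.4890; √(2b)=3.6222; u=(-17.4890+(-19.717))/3.6222=-10.2718, w=(-17.4890−(-19.717))/3.6222=0.6151
k=1: b·v=6.56×(-1.767)=-11.5915; √(2b)=3.6222; u=(-11.5915+(-36.955))/3.6222=-13.4027, w=(-11.5915−(-36.955))/3.6222=7.0023

0: u=-10.2718 w=0.6151
1: u=-13.4027 w=7.0023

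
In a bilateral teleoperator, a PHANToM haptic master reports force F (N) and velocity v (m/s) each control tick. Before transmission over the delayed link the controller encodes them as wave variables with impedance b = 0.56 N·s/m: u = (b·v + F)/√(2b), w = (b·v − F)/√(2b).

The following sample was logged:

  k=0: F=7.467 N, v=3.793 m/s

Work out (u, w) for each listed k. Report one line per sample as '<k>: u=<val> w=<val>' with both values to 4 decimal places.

0: u=9.0627 w=-5.0486

k=0: b·v=0.56×3.793=2.1241; √(2b)=1.0583; u=(2.1241+7.467)/1.0583=9.0627, w=(2.1241−7.467)/1.0583=-5.0486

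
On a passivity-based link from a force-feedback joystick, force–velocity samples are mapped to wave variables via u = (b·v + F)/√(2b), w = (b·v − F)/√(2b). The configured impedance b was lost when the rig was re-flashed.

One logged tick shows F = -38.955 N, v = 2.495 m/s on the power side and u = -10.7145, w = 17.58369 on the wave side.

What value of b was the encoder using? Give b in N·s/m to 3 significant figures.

b = 3.79 N·s/m

u + w = 6.86919;  u + w = √(2b)·v, so √(2b) = 6.86919/2.495 = 2.75318.
b = (√(2b))²/2 = 7.58001/2 = 3.79001.
(Check via u − w = 2F/√(2b): u − w = -28.29819, 2F/√(2b) = -28.29816.)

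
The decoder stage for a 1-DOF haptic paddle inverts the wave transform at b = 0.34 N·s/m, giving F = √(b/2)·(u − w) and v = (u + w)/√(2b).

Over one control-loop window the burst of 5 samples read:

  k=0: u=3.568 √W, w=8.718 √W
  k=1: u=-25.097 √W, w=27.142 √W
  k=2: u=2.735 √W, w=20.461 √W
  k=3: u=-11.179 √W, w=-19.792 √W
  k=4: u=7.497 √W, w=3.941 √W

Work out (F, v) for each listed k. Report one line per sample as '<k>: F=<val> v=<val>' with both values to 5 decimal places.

0: F=-2.12340 v=14.89896
1: F=-21.53869 v=2.47993
2: F=-7.30862 v=28.12928
3: F=3.55123 v=-37.55785
4: F=1.46618 v=13.87061

k=0: u−w=-5.15000, u+w=12.28600; √(b/2)=0.41231, √(2b)=0.82462; F=0.41231×(-5.15)=-2.12340, v=12.28600/0.82462=14.89896
k=1: u−w=-52.23900, u+w=2.04500; √(b/2)=0.41231, √(2b)=0.82462; F=0.41231×(-52.239)=-21.53869, v=2.04500/0.82462=2.47993
k=2: u−w=-17.72600, u+w=23.19600; √(b/2)=0.41231, √(2b)=0.82462; F=0.41231×(-17.726)=-7.30862, v=23.19600/0.82462=28.12928
k=3: u−w=8.61300, u+w=-30.97100; √(b/2)=0.41231, √(2b)=0.82462; F=0.41231×8.613=3.55123, v=-30.97100/0.82462=-37.55785
k=4: u−w=3.55600, u+w=11.43800; √(b/2)=0.41231, √(2b)=0.82462; F=0.41231×3.556=1.46618, v=11.43800/0.82462=13.87061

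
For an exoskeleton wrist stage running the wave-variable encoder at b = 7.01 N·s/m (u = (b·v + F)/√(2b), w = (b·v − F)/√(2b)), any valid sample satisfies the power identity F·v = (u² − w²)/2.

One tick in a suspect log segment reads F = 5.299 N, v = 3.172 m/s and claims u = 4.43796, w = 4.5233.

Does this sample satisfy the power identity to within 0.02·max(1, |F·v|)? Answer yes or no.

F·v = 5.299×3.172 = 16.80843 W.
(u² − w²)/2 = (19.69549 − 20.46024)/2 = -0.38238 W.
|Δ| = 17.19080;  2% of max(1, |F·v|) = 0.33617.

no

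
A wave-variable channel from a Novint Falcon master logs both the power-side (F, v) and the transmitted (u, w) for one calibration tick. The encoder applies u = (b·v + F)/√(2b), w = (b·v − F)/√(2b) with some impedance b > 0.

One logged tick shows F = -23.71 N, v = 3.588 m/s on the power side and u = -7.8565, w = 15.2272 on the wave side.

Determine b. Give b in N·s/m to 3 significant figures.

u + w = 7.37070;  u + w = √(2b)·v, so √(2b) = 7.37070/3.588 = 2.05426.
b = (√(2b))²/2 = 4.22000/2 = 2.11000.
(Check via u − w = 2F/√(2b): u − w = -23.08370, 2F/√(2b) = -23.08369.)

b = 2.11 N·s/m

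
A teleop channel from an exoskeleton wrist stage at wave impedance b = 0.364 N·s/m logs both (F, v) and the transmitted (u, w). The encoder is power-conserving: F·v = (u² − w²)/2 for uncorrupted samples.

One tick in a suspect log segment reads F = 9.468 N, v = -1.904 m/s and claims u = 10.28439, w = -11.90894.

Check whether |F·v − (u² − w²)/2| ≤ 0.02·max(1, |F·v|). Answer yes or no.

F·v = 9.468×(-1.904) = -18.02707 W.
(u² − w²)/2 = (105.76868 − 141.82285)/2 = -18.02709 W.
|Δ| = 0.00002;  2% of max(1, |F·v|) = 0.36054.

yes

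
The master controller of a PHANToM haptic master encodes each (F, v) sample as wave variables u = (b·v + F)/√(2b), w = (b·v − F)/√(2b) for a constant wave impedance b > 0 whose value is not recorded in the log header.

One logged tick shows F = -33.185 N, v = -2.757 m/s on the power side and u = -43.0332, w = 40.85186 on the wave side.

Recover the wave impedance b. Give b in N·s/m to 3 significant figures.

u + w = -2.18134;  u + w = √(2b)·v, so √(2b) = -2.18134/(-2.757) = 0.79120.
b = (√(2b))²/2 = 0.62600/2 = 0.31300.
(Check via u − w = 2F/√(2b): u − w = -83.88506, 2F/√(2b) = -83.88518.)

b = 0.313 N·s/m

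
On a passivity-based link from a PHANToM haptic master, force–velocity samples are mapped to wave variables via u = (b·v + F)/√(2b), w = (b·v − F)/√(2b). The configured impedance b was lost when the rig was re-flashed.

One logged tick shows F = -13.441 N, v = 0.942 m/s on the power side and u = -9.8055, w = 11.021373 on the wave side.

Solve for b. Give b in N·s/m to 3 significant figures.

b = 0.833 N·s/m

u + w = 1.215873;  u + w = √(2b)·v, so √(2b) = 1.215873/0.942 = 1.290736.
b = (√(2b))²/2 = 1.665999/2 = 0.832999.
(Check via u − w = 2F/√(2b): u − w = -20.826873, 2F/√(2b) = -20.826882.)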